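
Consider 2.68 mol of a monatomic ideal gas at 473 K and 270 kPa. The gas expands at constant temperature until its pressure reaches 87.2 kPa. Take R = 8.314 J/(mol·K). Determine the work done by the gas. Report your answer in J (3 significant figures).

Isothermal process: W = nRT ln(V₂/V₁) = nRT ln(P₁/P₂).
W = (2.68)(8.314)(473) × ln(270/87.2)
  = 10539 × ln(3.096) = 10539 × 1.13
W_by_gas = 11912 J.

W ≈ 11900 J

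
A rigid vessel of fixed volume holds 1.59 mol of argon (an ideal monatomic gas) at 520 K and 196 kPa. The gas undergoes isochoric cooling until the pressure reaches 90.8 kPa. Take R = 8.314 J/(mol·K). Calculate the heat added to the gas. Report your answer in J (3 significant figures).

Q ≈ -5530 J

Constant volume ⇒ W = 0, so Q = ΔU = nCᵥΔT with Cᵥ = 3R/2 = 12.47 J/(mol·K).
At constant V, T₂/T₁ = P₂/P₁ ⇒ ΔT = T₁(P₂/P₁ − 1) = 520·(90.8/196 − 1) = -279.1 K.
ΔU = (1.59)(12.47)(-279.1) = -5534 J.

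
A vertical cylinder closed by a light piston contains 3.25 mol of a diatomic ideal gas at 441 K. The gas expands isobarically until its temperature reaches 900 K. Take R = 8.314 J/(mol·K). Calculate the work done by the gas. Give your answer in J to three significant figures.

W ≈ 12400 J

Isobaric: W = P ΔV = nR ΔT.
W = (3.25)(8.314)(900 − 441) = 12402 J.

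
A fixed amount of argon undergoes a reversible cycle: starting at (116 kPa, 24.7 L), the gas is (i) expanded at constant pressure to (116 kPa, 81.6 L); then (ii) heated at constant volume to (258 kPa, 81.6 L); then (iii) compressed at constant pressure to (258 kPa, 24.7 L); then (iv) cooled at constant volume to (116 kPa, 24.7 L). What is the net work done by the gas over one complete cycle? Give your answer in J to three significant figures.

W_net ≈ -8080 J

Constant-volume legs do no work.
W(i) = (116)(81.6 − 24.7) = 6600 J; W(iii) = (258)(24.7 − 81.6) = -14680 J.
W_net = 6600 − 14680 = -8080 J (the counter-clockwise enclosed area).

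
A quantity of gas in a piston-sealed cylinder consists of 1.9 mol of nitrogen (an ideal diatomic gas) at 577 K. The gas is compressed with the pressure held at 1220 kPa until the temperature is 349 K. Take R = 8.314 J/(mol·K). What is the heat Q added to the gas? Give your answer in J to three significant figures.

Isobaric: W = nRΔT = (1.9)(8.314)(-228) = -3602 J.
ΔU = nCᵥΔT with Cᵥ = 5R/2: ΔU = (1.9)(20.79)(-228) = -9004 J.
Q = ΔU + W = -9004 − 3602 = -12606 J.

Q ≈ -12600 J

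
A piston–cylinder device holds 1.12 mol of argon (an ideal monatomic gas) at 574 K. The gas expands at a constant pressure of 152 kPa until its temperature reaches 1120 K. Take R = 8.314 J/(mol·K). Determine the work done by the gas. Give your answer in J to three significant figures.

W ≈ 5080 J

Isobaric: W = P ΔV = nR ΔT.
W = (1.12)(8.314)(1120 − 574) = 5084 J.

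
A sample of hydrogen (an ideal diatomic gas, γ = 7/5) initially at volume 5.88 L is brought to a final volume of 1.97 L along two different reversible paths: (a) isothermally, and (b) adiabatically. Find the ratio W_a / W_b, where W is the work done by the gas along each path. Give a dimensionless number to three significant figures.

Path (a) isothermal: W = P₁V₁ ln(V₂/V₁) → W_a/(P₁V₁) = -1.094.
Path (b) adiabatic: W = P₁V₁(1 − (V₁/V₂)^(γ−1))/(γ−1) → W_b/(P₁V₁) = -1.372.
W_a / W_b = -1.094 / -1.372 = 0.7972.

W_a / W_b ≈ 0.797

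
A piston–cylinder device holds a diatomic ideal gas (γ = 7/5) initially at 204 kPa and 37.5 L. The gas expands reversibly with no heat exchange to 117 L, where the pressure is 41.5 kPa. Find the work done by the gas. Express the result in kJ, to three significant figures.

Adiabatic: W = (P₁V₁ − P₂V₂)/(γ − 1) with γ = 7/5.
P₁V₁ = 7650 J, P₂V₂ = 4856 J.
W = (7650 − 4856) / 0.4 = 6986 J.

W ≈ 6.99 kJ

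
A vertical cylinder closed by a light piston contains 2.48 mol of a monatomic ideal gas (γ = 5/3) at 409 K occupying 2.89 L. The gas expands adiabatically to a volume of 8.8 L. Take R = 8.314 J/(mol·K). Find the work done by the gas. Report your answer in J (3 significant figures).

Adiabatic: TV^(γ−1) = const with γ = 5/3.
T₂ = T₁ (V₁/V₂)^(γ−1) = 409 × (2.89/8.8)^0.667 = 409 × 0.476 = 194.7 K.
W_by = nCᵥ(T₁ − T₂) = (2.48)(12.47)(409 − 194.7) = 6628 J.

W ≈ 6630 J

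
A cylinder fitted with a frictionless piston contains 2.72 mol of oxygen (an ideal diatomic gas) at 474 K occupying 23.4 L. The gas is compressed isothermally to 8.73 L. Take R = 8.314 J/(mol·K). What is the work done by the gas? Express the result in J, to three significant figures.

Isothermal: W = nRT ln(V₂/V₁).
W = (2.72)(8.314)(474) × ln(8.73/23.4)
  = 10719 × -0.986
W_by_gas = -10569 J.

W ≈ -10600 J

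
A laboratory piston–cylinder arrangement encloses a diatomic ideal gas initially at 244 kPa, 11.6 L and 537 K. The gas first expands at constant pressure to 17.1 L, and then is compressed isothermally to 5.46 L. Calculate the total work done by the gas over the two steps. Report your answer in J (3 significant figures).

Step 1 (isobaric): W = PΔV = (244 kPa)(17.1 − 11.6 L) = 1342 J.
After step 1: P = 244 kPa, V = 17.1 L, T = 791.6 K.
Step 2 (isothermal): W = P₁V₁ ln(V₂/V₁) = (4172) ln(5.46/17.1) = -4763 J.
W_total = 1342 − 4763 = -3421 J.

W_total ≈ -3420 J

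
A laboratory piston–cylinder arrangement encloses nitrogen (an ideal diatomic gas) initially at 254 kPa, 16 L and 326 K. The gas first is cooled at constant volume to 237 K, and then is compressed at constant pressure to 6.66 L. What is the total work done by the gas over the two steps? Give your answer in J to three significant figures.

Step 1 (isochoric): W = 0 (constant volume).
After step 1: P = 184.7 kPa (V unchanged).
Step 2 (isobaric): W = PΔV = (184.7 kPa)(6.66 − 16 L) = -1725 J.
W_total = 0 − 1725 = -1725 J.

W_total ≈ -1720 J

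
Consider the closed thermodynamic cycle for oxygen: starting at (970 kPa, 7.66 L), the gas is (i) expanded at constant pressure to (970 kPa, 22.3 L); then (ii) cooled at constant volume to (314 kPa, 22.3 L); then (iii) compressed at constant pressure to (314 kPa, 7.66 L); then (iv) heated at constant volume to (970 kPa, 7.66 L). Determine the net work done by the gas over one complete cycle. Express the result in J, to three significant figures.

Constant-volume legs do no work.
W(i) = (970)(22.3 − 7.66) = 14201 J; W(iii) = (314)(7.66 − 22.3) = -4597 J.
W_net = 14201 − 4597 = 9604 J (the clockwise enclosed area).

W_net ≈ 9600 J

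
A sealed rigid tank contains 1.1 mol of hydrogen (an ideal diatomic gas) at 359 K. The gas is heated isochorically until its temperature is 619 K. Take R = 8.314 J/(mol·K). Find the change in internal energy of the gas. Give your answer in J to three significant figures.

Constant volume ⇒ W = 0, so Q = ΔU = nCᵥΔT with Cᵥ = 5R/2 = 20.79 J/(mol·K).
ΔU = (1.1)(20.79)(619 − 359) = 5945 J.

ΔU ≈ 5940 J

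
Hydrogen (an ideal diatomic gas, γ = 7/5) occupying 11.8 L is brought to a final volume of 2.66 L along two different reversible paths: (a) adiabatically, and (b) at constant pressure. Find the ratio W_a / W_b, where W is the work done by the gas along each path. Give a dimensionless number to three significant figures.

Path (a) adiabatic: W = P₁V₁(1 − (V₁/V₂)^(γ−1))/(γ−1) → W_a/(P₁V₁) = -2.037.
Path (b) isobaric: W = P₁(V₂ − V₁) → W_b/(P₁V₁) = -0.7746.
W_a / W_b = -2.037 / -0.7746 = 2.629.

W_a / W_b ≈ 2.63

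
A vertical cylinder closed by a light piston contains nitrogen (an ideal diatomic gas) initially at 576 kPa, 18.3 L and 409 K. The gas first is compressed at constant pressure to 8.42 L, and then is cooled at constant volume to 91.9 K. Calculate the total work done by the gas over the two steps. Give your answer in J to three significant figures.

W_total ≈ -5690 J

Step 1 (isobaric): W = PΔV = (576 kPa)(8.42 − 18.3 L) = -5691 J.
Step 2 (isochoric): W = 0 (constant volume).
W_total = -5691 + 0 = -5691 J.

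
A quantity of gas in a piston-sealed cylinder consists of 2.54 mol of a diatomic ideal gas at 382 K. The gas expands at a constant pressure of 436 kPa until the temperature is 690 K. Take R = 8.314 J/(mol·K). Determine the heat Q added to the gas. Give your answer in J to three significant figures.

Q ≈ 22800 J

Isobaric: W = nRΔT = (2.54)(8.314)(308) = 6504 J.
ΔU = nCᵥΔT with Cᵥ = 5R/2: ΔU = (2.54)(20.79)(308) = 16261 J.
Q = ΔU + W = 16261 + 6504 = 22765 J.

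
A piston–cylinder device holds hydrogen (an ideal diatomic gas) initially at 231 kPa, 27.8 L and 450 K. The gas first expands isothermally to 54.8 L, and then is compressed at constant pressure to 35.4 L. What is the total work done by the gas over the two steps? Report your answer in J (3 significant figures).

Step 1 (isothermal): W = P₁V₁ ln(V₂/V₁) = (6422) ln(54.8/27.8) = 4358 J.
After step 1: P = 117.2 kPa, V = 54.8 L, T = 450 K.
Step 2 (isobaric): W = PΔV = (117.2 kPa)(35.4 − 54.8 L) = -2273 J.
W_total = 4358 − 2273 = 2085 J.

W_total ≈ 2080 J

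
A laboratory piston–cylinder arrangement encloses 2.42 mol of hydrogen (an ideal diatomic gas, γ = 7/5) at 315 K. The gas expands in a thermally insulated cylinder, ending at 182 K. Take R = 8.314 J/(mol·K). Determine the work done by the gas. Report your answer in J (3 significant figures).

Adiabatic ⇒ Q = 0, so W_by = −ΔU = nCᵥ(T₁ − T₂).
Cᵥ = 5R/2 = 20.79 J/(mol·K).
W = (2.42)(20.79)(315 − 182) = 6690 J.

W ≈ 6690 J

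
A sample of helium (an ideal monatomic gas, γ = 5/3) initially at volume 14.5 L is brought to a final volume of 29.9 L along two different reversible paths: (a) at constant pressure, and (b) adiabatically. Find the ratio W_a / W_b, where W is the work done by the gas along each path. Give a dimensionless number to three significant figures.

Path (a) isobaric: W = P₁(V₂ − V₁) → W_a/(P₁V₁) = 1.062.
Path (b) adiabatic: W = P₁V₁(1 − (V₁/V₂)^(γ−1))/(γ−1) → W_b/(P₁V₁) = 0.5741.
W_a / W_b = 1.062 / 0.5741 = 1.85.

W_a / W_b ≈ 1.85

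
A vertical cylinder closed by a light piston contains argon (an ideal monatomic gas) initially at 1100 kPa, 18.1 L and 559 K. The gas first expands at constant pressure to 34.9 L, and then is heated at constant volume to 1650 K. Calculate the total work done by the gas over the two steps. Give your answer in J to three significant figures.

Step 1 (isobaric): W = PΔV = (1100 kPa)(34.9 − 18.1 L) = 18480 J.
Step 2 (isochoric): W = 0 (constant volume).
W_total = 18480 + 0 = 18480 J.

W_total ≈ 18500 J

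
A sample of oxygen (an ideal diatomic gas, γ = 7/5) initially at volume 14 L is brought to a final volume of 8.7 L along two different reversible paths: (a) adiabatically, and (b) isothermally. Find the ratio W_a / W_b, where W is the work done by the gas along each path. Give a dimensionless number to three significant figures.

W_a / W_b ≈ 1.10

Path (a) adiabatic: W = P₁V₁(1 − (V₁/V₂)^(γ−1))/(γ−1) → W_a/(P₁V₁) = -0.524.
Path (b) isothermal: W = P₁V₁ ln(V₂/V₁) → W_b/(P₁V₁) = -0.4757.
W_a / W_b = -0.524 / -0.4757 = 1.101.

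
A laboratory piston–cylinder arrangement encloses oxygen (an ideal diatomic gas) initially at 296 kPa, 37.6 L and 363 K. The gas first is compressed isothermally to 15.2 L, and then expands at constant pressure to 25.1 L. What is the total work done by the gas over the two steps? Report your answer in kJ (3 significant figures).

Step 1 (isothermal): W = P₁V₁ ln(V₂/V₁) = (11130) ln(15.2/37.6) = -10080 J.
After step 1: P = 732.2 kPa, V = 15.2 L, T = 363 K.
Step 2 (isobaric): W = PΔV = (732.2 kPa)(25.1 − 15.2 L) = 7249 J.
W_total = -10080 + 7249 = -2831 J.

W_total ≈ -2.83 kJ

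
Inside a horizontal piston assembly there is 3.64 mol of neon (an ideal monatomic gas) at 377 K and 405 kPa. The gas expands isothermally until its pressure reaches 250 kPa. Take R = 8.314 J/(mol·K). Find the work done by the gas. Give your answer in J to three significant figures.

W ≈ 5500 J

Isothermal process: W = nRT ln(V₂/V₁) = nRT ln(P₁/P₂).
W = (3.64)(8.314)(377) × ln(405/250)
  = 11409 × ln(1.62) = 11409 × 0.4824
W_by_gas = 5504 J.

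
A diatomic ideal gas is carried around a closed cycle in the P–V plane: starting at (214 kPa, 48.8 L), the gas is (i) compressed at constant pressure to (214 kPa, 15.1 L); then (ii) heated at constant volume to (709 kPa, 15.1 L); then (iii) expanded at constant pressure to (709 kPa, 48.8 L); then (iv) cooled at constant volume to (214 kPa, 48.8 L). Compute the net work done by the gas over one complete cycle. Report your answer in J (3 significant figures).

Constant-volume legs do no work.
W(i) = (214)(15.1 − 48.8) = -7212 J; W(iii) = (709)(48.8 − 15.1) = 23893 J.
W_net = -7212 + 23893 = 16681 J (the clockwise enclosed area).

W_net ≈ 16700 J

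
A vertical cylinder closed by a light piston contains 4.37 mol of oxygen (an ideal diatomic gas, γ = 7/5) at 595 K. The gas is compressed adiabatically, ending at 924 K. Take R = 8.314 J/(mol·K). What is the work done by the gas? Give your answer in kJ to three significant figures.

W ≈ -29.9 kJ

Adiabatic ⇒ Q = 0, so W_by = −ΔU = nCᵥ(T₁ − T₂).
Cᵥ = 5R/2 = 20.79 J/(mol·K).
W = (4.37)(20.79)(595 − 924) = -29883 J.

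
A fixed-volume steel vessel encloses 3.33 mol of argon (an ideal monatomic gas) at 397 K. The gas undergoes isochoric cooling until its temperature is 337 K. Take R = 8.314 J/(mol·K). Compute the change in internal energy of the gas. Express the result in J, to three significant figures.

ΔU ≈ -2490 J

Constant volume ⇒ W = 0, so Q = ΔU = nCᵥΔT with Cᵥ = 3R/2 = 12.47 J/(mol·K).
ΔU = (3.33)(12.47)(337 − 397) = -2492 J.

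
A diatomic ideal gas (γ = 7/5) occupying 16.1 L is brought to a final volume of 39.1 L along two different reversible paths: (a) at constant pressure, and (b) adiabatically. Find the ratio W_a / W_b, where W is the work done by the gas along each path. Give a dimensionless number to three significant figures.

W_a / W_b ≈ 1.91

Path (a) isobaric: W = P₁(V₂ − V₁) → W_a/(P₁V₁) = 1.429.
Path (b) adiabatic: W = P₁V₁(1 − (V₁/V₂)^(γ−1))/(γ−1) → W_b/(P₁V₁) = 0.7469.
W_a / W_b = 1.429 / 0.7469 = 1.913.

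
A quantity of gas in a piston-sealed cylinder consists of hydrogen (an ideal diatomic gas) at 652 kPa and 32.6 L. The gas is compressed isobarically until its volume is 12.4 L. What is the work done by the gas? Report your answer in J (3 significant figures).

Isobaric: W = P ΔV.
W = (652 kPa)(12.4 − 32.6 L) = (652)(-20.2) = -13170 J.

W ≈ -13200 J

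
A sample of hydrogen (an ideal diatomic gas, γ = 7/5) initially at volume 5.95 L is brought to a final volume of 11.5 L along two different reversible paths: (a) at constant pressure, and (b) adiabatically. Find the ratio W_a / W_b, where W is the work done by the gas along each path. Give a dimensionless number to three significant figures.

W_a / W_b ≈ 1.61

Path (a) isobaric: W = P₁(V₂ − V₁) → W_a/(P₁V₁) = 0.9328.
Path (b) adiabatic: W = P₁V₁(1 − (V₁/V₂)^(γ−1))/(γ−1) → W_b/(P₁V₁) = 0.5793.
W_a / W_b = 0.9328 / 0.5793 = 1.61.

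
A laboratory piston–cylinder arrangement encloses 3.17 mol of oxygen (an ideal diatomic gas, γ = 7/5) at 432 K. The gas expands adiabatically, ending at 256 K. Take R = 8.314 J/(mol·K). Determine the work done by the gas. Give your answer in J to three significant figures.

W ≈ 11600 J

Adiabatic ⇒ Q = 0, so W_by = −ΔU = nCᵥ(T₁ − T₂).
Cᵥ = 5R/2 = 20.79 J/(mol·K).
W = (3.17)(20.79)(432 − 256) = 11596 J.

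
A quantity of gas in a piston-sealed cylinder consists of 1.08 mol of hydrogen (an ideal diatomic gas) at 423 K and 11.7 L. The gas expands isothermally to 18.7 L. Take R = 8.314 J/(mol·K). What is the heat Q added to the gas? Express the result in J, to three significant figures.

Q ≈ 1780 J

Isothermal ⇒ ΔU = 0, so Q = W = nRT ln(V₂/V₁).
Q = (1.08)(8.314)(423) ln(18.7/11.7) = 3798 × 0.4689 = 1781 J.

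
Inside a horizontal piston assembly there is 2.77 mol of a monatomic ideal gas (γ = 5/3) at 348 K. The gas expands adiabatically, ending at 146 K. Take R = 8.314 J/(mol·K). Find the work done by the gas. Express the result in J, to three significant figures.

W ≈ 6980 J

Adiabatic ⇒ Q = 0, so W_by = −ΔU = nCᵥ(T₁ − T₂).
Cᵥ = 3R/2 = 12.47 J/(mol·K).
W = (2.77)(12.47)(348 − 146) = 6978 J.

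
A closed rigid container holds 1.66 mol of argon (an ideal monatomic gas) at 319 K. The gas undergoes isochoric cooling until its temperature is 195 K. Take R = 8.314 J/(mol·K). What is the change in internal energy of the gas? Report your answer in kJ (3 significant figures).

ΔU ≈ -2.57 kJ

Constant volume ⇒ W = 0, so Q = ΔU = nCᵥΔT with Cᵥ = 3R/2 = 12.47 J/(mol·K).
ΔU = (1.66)(12.47)(195 − 319) = -2567 J.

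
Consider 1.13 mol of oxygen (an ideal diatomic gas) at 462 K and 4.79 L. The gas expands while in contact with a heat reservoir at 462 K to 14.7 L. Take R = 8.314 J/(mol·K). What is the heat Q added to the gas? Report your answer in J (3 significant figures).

Isothermal ⇒ ΔU = 0, so Q = W = nRT ln(V₂/V₁).
Q = (1.13)(8.314)(462) ln(14.7/4.79) = 4340 × 1.121 = 4867 J.

Q ≈ 4870 J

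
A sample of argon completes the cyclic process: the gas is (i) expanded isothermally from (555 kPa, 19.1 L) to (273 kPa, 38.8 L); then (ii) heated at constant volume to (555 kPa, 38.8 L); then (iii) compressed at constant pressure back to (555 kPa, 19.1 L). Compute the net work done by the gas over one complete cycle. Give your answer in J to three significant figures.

Leg (i): W = PᵢVᵢ ln(V_f/Vᵢ) = (10600) ln(38.8/19.1) = 7513 J.
Leg (ii): W = 0.
Leg (iii): W = PΔV = (555)(19.1 − 38.8) = -10933 J.
W_net = 7513 − 10933 = -3421 J.

W_net ≈ -3420 J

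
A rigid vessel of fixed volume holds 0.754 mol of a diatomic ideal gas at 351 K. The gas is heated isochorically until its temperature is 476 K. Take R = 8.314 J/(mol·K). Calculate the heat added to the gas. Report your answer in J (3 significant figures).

Q ≈ 1960 J

Constant volume ⇒ W = 0, so Q = ΔU = nCᵥΔT with Cᵥ = 5R/2 = 20.79 J/(mol·K).
ΔU = (0.754)(20.79)(476 − 351) = 1959 J.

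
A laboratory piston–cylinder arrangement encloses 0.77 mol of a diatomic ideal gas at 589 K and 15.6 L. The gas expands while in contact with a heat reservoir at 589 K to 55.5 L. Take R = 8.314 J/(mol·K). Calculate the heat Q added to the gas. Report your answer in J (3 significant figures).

Q ≈ 4790 J

Isothermal ⇒ ΔU = 0, so Q = W = nRT ln(V₂/V₁).
Q = (0.77)(8.314)(589) ln(55.5/15.6) = 3771 × 1.269 = 4785 J.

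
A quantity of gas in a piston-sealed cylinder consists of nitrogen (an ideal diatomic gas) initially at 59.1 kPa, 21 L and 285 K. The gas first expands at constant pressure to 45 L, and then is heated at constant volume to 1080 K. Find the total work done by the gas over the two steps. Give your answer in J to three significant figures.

W_total ≈ 1420 J

Step 1 (isobaric): W = PΔV = (59.1 kPa)(45 − 21 L) = 1418 J.
Step 2 (isochoric): W = 0 (constant volume).
W_total = 1418 + 0 = 1418 J.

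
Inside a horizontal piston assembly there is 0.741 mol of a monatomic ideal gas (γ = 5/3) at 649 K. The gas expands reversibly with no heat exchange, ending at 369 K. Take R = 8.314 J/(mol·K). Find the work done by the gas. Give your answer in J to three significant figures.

W ≈ 2590 J

Adiabatic ⇒ Q = 0, so W_by = −ΔU = nCᵥ(T₁ − T₂).
Cᵥ = 3R/2 = 12.47 J/(mol·K).
W = (0.741)(12.47)(649 − 369) = 2587 J.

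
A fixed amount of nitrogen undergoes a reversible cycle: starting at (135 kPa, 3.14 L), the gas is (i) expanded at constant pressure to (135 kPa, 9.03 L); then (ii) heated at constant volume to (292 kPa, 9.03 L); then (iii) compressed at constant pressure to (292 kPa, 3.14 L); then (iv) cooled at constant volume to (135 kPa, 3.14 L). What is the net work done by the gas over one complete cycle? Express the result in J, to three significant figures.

W_net ≈ -925 J

Constant-volume legs do no work.
W(i) = (135)(9.03 − 3.14) = 795.1 J; W(iii) = (292)(3.14 − 9.03) = -1720 J.
W_net = 795.1 − 1720 = -924.7 J (the counter-clockwise enclosed area).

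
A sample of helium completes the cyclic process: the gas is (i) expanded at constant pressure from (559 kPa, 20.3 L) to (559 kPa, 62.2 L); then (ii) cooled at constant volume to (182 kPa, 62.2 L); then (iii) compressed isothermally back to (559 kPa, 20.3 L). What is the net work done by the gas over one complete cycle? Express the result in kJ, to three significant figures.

W_net ≈ 10.7 kJ

Leg (i): W = PΔV = (559)(62.2 − 20.3) = 23422 J.
Leg (ii): W = 0.
Leg (iii): W = PᵢVᵢ ln(V_f/Vᵢ) = (11320) ln(20.3/62.2) = -12676 J.
W_net = 23422 − 12676 = 10746 J.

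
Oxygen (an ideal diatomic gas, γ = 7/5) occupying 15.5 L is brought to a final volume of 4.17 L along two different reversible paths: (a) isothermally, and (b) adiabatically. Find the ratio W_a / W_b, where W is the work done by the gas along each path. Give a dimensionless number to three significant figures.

W_a / W_b ≈ 0.760

Path (a) isothermal: W = P₁V₁ ln(V₂/V₁) → W_a/(P₁V₁) = -1.313.
Path (b) adiabatic: W = P₁V₁(1 − (V₁/V₂)^(γ−1))/(γ−1) → W_b/(P₁V₁) = -1.727.
W_a / W_b = -1.313 / -1.727 = 0.7603.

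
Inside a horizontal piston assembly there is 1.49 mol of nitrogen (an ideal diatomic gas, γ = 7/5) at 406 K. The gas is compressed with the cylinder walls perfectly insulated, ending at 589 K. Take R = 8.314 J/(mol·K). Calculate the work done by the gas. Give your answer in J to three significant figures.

Adiabatic ⇒ Q = 0, so W_by = −ΔU = nCᵥ(T₁ − T₂).
Cᵥ = 5R/2 = 20.79 J/(mol·K).
W = (1.49)(20.79)(406 − 589) = -5667 J.

W ≈ -5670 J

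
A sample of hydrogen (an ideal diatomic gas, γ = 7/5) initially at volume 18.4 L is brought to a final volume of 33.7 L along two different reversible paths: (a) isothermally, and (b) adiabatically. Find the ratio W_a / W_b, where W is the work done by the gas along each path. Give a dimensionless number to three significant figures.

Path (a) isothermal: W = P₁V₁ ln(V₂/V₁) → W_a/(P₁V₁) = 0.6051.
Path (b) adiabatic: W = P₁V₁(1 − (V₁/V₂)^(γ−1))/(γ−1) → W_b/(P₁V₁) = 0.5375.
W_a / W_b = 0.6051 / 0.5375 = 1.126.

W_a / W_b ≈ 1.13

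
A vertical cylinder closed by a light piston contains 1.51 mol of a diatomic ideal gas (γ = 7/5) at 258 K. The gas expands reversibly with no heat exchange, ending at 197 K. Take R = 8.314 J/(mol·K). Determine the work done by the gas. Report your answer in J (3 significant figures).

Adiabatic ⇒ Q = 0, so W_by = −ΔU = nCᵥ(T₁ − T₂).
Cᵥ = 5R/2 = 20.79 J/(mol·K).
W = (1.51)(20.79)(258 − 197) = 1915 J.

W ≈ 1910 J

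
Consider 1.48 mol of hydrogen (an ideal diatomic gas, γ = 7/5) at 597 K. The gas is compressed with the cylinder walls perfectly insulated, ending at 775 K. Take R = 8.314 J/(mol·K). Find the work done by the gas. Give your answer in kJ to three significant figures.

W ≈ -5.48 kJ

Adiabatic ⇒ Q = 0, so W_by = −ΔU = nCᵥ(T₁ − T₂).
Cᵥ = 5R/2 = 20.79 J/(mol·K).
W = (1.48)(20.79)(597 − 775) = -5476 J.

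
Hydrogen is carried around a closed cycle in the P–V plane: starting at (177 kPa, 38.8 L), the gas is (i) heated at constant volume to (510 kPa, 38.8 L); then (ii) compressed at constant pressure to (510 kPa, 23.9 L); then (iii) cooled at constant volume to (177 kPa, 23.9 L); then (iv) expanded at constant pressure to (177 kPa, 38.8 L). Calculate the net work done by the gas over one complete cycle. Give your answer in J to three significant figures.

Constant-volume legs do no work.
W(ii) = (510)(23.9 − 38.8) = -7599 J; W(iv) = (177)(38.8 − 23.9) = 2637 J.
W_net = -7599 + 2637 = -4962 J (the counter-clockwise enclosed area).

W_net ≈ -4960 J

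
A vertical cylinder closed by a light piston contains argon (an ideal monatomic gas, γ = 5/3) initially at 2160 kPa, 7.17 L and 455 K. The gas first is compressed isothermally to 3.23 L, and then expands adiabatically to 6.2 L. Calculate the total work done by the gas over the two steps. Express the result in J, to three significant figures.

Step 1 (isothermal): W = P₁V₁ ln(V₂/V₁) = (15487) ln(3.23/7.17) = -12350 J.
After step 1: P = 4795 kPa, V = 3.23 L, T = 455 K.
Step 2 (adiabatic): W = (P₁V₁ − P₂V₂)/(γ−1) = (15487 − 10027)/0.667 = 8190 J.
W_total = -12350 + 8190 = -4160 J.

W_total ≈ -4160 J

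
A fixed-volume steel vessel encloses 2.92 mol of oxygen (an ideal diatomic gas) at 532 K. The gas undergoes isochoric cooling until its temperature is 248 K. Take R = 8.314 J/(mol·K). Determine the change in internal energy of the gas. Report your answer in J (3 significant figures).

Constant volume ⇒ W = 0, so Q = ΔU = nCᵥΔT with Cᵥ = 5R/2 = 20.79 J/(mol·K).
ΔU = (2.92)(20.79)(248 − 532) = -17237 J.

ΔU ≈ -17200 J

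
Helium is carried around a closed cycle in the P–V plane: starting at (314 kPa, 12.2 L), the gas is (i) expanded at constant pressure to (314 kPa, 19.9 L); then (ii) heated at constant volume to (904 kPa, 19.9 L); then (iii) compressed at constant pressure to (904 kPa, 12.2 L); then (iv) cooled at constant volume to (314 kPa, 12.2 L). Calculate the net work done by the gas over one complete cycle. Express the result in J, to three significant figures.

Constant-volume legs do no work.
W(i) = (314)(19.9 − 12.2) = 2418 J; W(iii) = (904)(12.2 − 19.9) = -6961 J.
W_net = 2418 − 6961 = -4543 J (the counter-clockwise enclosed area).

W_net ≈ -4540 J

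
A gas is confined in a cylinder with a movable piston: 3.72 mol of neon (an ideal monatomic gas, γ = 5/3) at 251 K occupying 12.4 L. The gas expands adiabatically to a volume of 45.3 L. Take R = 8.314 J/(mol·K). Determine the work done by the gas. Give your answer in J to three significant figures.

Adiabatic: TV^(γ−1) = const with γ = 5/3.
T₂ = T₁ (V₁/V₂)^(γ−1) = 251 × (12.4/45.3)^0.667 = 251 × 0.4216 = 105.8 K.
W_by = nCᵥ(T₁ − T₂) = (3.72)(12.47)(251 − 105.8) = 6735 J.

W ≈ 6740 J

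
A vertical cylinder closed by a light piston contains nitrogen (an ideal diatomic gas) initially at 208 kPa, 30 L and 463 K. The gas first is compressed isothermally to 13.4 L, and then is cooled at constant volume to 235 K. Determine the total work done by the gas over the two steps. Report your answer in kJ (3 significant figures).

W_total ≈ -5.03 kJ

Step 1 (isothermal): W = P₁V₁ ln(V₂/V₁) = (6240) ln(13.4/30) = -5029 J.
Step 2 (isochoric): W = 0 (constant volume).
W_total = -5029 + 0 = -5029 J.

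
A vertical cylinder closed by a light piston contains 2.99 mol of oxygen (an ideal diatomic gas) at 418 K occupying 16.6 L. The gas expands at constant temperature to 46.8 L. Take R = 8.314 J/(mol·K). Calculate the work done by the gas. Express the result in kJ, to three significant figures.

Isothermal: W = nRT ln(V₂/V₁).
W = (2.99)(8.314)(418) × ln(46.8/16.6)
  = 10391 × 1.036
W_by_gas = 10770 J.

W ≈ 10.8 kJ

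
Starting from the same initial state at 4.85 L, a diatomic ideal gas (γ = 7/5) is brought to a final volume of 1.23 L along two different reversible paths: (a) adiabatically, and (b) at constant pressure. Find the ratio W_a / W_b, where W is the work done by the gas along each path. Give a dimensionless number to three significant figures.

Path (a) adiabatic: W = P₁V₁(1 − (V₁/V₂)^(γ−1))/(γ−1) → W_a/(P₁V₁) = -1.828.
Path (b) isobaric: W = P₁(V₂ − V₁) → W_b/(P₁V₁) = -0.7464.
W_a / W_b = -1.828 / -0.7464 = 2.449.

W_a / W_b ≈ 2.45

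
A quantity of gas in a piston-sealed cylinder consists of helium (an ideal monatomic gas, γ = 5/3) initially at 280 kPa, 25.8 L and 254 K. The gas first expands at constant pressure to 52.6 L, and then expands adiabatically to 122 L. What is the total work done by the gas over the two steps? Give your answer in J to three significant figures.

Step 1 (isobaric): W = PΔV = (280 kPa)(52.6 − 25.8 L) = 7504 J.
After step 1: P = 280 kPa, V = 52.6 L, T = 517.8 K.
Step 2 (adiabatic): W = (P₁V₁ − P₂V₂)/(γ−1) = (14728 − 8405)/0.667 = 9484 J.
W_total = 7504 + 9484 = 16988 J.

W_total ≈ 17000 J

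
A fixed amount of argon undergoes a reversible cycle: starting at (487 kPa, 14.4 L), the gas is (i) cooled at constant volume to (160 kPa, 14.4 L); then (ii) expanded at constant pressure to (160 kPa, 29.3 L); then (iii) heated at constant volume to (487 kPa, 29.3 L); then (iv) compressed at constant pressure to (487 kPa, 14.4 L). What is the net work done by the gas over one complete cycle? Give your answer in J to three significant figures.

Constant-volume legs do no work.
W(ii) = (160)(29.3 − 14.4) = 2384 J; W(iv) = (487)(14.4 − 29.3) = -7256 J.
W_net = 2384 − 7256 = -4872 J (the counter-clockwise enclosed area).

W_net ≈ -4870 J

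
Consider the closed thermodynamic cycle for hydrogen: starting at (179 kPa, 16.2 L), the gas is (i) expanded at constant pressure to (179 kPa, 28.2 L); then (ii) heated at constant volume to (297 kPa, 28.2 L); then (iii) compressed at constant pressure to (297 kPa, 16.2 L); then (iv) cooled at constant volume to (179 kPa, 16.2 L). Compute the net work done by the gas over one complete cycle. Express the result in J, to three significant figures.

Constant-volume legs do no work.
W(i) = (179)(28.2 − 16.2) = 2148 J; W(iii) = (297)(16.2 − 28.2) = -3564 J.
W_net = 2148 − 3564 = -1416 J (the counter-clockwise enclosed area).

W_net ≈ -1420 J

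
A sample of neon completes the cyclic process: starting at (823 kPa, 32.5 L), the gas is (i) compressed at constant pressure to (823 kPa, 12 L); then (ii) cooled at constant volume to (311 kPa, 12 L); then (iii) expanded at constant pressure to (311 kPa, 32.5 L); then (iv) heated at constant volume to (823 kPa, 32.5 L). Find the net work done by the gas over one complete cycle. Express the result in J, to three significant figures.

W_net ≈ -10500 J

Constant-volume legs do no work.
W(i) = (823)(12 − 32.5) = -16872 J; W(iii) = (311)(32.5 − 12) = 6376 J.
W_net = -16872 + 6376 = -10496 J (the counter-clockwise enclosed area).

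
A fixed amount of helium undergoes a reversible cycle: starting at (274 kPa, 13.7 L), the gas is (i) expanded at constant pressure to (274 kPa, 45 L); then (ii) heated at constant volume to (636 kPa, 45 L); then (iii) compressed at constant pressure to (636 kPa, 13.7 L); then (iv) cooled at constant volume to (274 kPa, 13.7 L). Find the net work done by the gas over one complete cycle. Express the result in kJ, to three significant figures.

W_net ≈ -11.3 kJ

Constant-volume legs do no work.
W(i) = (274)(45 − 13.7) = 8576 J; W(iii) = (636)(13.7 − 45) = -19907 J.
W_net = 8576 − 19907 = -11331 J (the counter-clockwise enclosed area).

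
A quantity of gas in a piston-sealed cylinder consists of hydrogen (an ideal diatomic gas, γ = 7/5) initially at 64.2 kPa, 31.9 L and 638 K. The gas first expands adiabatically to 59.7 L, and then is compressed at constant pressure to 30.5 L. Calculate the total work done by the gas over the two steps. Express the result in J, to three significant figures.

Step 1 (adiabatic): W = (P₁V₁ − P₂V₂)/(γ−1) = (2048 − 1594)/0.4 = 1135 J.
After step 1: P = 26.7 kPa, V = 59.7 L, T = 496.5 K.
Step 2 (isobaric): W = PΔV = (26.7 kPa)(30.5 − 59.7 L) = -779.6 J.
W_total = 1135 − 779.6 = 355.7 J.

W_total ≈ 356 J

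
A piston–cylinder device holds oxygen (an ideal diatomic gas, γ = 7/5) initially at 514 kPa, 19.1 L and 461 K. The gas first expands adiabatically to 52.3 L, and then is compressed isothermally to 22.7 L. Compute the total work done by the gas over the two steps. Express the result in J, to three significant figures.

Step 1 (adiabatic): W = (P₁V₁ − P₂V₂)/(γ−1) = (9817 − 6562)/0.4 = 8140 J.
After step 1: P = 125.5 kPa, V = 52.3 L, T = 308.1 K.
Step 2 (isothermal): W = P₁V₁ ln(V₂/V₁) = (6562) ln(22.7/52.3) = -5477 J.
W_total = 8140 − 5477 = 2663 J.

W_total ≈ 2660 J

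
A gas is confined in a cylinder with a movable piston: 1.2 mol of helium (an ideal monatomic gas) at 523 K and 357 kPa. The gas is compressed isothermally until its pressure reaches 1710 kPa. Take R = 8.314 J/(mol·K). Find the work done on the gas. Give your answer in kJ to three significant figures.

W ≈ 8.17 kJ

Isothermal process: W = nRT ln(V₂/V₁) = nRT ln(P₁/P₂).
W = (1.2)(8.314)(523) × ln(357/1710)
  = 5218 × ln(0.2088) = 5218 × -1.567
W_by_gas = -8174 J; work on gas = −W_by = 8174 J.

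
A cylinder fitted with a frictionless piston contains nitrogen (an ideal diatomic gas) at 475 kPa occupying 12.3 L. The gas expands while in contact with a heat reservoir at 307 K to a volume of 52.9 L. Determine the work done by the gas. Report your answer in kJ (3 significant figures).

W ≈ 8.52 kJ

Isothermal: W = nRT ln(V₂/V₁) = P₁V₁ ln(V₂/V₁).
P₁V₁ = (475 kPa)(12.3 L) = 5842 J.
W = 5842 × ln(52.9/12.3) = 5842 × 1.459
W_by_gas = 8523 J.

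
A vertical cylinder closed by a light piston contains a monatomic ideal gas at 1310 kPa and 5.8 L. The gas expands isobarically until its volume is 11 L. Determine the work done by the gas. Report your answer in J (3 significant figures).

W ≈ 6810 J

Isobaric: W = P ΔV.
W = (1310 kPa)(11 − 5.8 L) = (1310)(5.2) = 6812 J.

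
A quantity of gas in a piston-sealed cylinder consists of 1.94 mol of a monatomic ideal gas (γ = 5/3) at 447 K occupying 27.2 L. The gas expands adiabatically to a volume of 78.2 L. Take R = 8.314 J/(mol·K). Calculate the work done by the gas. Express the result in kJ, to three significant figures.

Adiabatic: TV^(γ−1) = const with γ = 5/3.
T₂ = T₁ (V₁/V₂)^(γ−1) = 447 × (27.2/78.2)^0.667 = 447 × 0.4946 = 221.1 K.
W_by = nCᵥ(T₁ − T₂) = (1.94)(12.47)(447 − 221.1) = 5466 J.

W ≈ 5.47 kJ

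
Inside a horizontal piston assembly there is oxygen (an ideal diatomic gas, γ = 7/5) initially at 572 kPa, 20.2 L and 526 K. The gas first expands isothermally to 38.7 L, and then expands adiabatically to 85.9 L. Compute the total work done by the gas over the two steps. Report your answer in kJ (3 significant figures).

W_total ≈ 15.4 kJ

Step 1 (isothermal): W = P₁V₁ ln(V₂/V₁) = (11554) ln(38.7/20.2) = 7512 J.
After step 1: P = 298.6 kPa, V = 38.7 L, T = 526 K.
Step 2 (adiabatic): W = (P₁V₁ − P₂V₂)/(γ−1) = (11554 − 8399)/0.4 = 7888 J.
W_total = 7512 + 7888 = 15400 J.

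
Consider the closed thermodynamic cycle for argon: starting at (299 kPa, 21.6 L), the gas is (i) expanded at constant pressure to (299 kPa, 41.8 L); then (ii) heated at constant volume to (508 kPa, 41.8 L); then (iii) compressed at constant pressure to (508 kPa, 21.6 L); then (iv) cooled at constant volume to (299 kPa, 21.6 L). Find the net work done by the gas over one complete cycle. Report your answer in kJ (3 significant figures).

Constant-volume legs do no work.
W(i) = (299)(41.8 − 21.6) = 6040 J; W(iii) = (508)(21.6 − 41.8) = -10262 J.
W_net = 6040 − 10262 = -4222 J (the counter-clockwise enclosed area).

W_net ≈ -4.22 kJ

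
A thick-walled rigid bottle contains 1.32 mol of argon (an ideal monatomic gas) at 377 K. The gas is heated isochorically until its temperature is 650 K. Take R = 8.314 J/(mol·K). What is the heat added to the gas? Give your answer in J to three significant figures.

Q ≈ 4490 J

Constant volume ⇒ W = 0, so Q = ΔU = nCᵥΔT with Cᵥ = 3R/2 = 12.47 J/(mol·K).
ΔU = (1.32)(12.47)(650 − 377) = 4494 J.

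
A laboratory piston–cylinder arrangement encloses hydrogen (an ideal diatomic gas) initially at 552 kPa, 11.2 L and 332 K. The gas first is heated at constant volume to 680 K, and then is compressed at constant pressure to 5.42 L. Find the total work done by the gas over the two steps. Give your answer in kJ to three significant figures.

W_total ≈ -6.53 kJ

Step 1 (isochoric): W = 0 (constant volume).
After step 1: P = 1131 kPa (V unchanged).
Step 2 (isobaric): W = PΔV = (1131 kPa)(5.42 − 11.2 L) = -6535 J.
W_total = 0 − 6535 = -6535 J.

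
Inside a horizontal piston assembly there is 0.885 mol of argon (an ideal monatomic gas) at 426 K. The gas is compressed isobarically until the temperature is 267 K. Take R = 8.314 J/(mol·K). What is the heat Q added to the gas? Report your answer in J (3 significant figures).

Q ≈ -2920 J

Isobaric: W = nRΔT = (0.885)(8.314)(-159) = -1170 J.
ΔU = nCᵥΔT with Cᵥ = 3R/2: ΔU = (0.885)(12.47)(-159) = -1755 J.
Q = ΔU + W = -1755 − 1170 = -2925 J.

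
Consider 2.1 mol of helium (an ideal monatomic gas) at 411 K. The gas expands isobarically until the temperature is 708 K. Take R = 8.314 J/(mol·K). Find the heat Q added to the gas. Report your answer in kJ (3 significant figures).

Q ≈ 13.0 kJ

Isobaric: W = nRΔT = (2.1)(8.314)(297) = 5185 J.
ΔU = nCᵥΔT with Cᵥ = 3R/2: ΔU = (2.1)(12.47)(297) = 7778 J.
Q = ΔU + W = 7778 + 5185 = 12964 J.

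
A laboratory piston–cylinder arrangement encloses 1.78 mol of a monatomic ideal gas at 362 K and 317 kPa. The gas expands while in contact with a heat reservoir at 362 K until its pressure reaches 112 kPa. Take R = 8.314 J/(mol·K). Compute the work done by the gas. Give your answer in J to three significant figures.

W ≈ 5570 J

Isothermal process: W = nRT ln(V₂/V₁) = nRT ln(P₁/P₂).
W = (1.78)(8.314)(362) × ln(317/112)
  = 5357 × ln(2.83) = 5357 × 1.04
W_by_gas = 5574 J.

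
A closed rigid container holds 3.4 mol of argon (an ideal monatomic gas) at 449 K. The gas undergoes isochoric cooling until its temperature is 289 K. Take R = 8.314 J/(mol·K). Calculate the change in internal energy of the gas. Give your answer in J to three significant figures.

ΔU ≈ -6780 J

Constant volume ⇒ W = 0, so Q = ΔU = nCᵥΔT with Cᵥ = 3R/2 = 12.47 J/(mol·K).
ΔU = (3.4)(12.47)(289 − 449) = -6784 J.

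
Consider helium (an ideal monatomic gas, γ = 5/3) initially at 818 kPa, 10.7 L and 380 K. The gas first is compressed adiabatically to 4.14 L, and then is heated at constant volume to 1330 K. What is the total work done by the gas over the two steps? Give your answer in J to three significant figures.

W_total ≈ -11600 J

Step 1 (adiabatic): W = (P₁V₁ − P₂V₂)/(γ−1) = (8753 − 16484)/0.667 = -11597 J.
Step 2 (isochoric): W = 0 (constant volume).
W_total = -11597 + 0 = -11597 J.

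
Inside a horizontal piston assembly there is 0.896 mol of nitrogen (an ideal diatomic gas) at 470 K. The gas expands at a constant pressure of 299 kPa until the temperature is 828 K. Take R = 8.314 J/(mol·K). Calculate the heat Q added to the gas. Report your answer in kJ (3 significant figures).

Q ≈ 9.33 kJ

Isobaric: W = nRΔT = (0.896)(8.314)(358) = 2667 J.
ΔU = nCᵥΔT with Cᵥ = 5R/2: ΔU = (0.896)(20.79)(358) = 6667 J.
Q = ΔU + W = 6667 + 2667 = 9334 J.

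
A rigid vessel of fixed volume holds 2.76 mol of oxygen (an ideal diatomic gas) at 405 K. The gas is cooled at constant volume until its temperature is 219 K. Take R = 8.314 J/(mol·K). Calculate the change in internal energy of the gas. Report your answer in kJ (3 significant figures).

ΔU ≈ -10.7 kJ

Constant volume ⇒ W = 0, so Q = ΔU = nCᵥΔT with Cᵥ = 5R/2 = 20.79 J/(mol·K).
ΔU = (2.76)(20.79)(219 − 405) = -10670 J.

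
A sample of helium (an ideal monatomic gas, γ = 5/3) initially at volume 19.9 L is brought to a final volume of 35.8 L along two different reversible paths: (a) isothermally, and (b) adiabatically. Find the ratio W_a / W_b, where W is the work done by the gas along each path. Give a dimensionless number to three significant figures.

W_a / W_b ≈ 1.21

Path (a) isothermal: W = P₁V₁ ln(V₂/V₁) → W_a/(P₁V₁) = 0.5872.
Path (b) adiabatic: W = P₁V₁(1 − (V₁/V₂)^(γ−1))/(γ−1) → W_b/(P₁V₁) = 0.4859.
W_a / W_b = 0.5872 / 0.4859 = 1.208.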